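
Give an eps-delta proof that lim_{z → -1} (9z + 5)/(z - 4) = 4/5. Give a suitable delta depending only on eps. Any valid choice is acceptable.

Fix eps > 0. We want delta > 0 with 0 < |z + 1| < delta ⇒ |(9z + 5)/(z - 4) − (4/5)| < eps.
Combining over a common denominator, (9z + 5)/(z - 4) − (4/5) = [(9z + 5)·(-5) − (-4)·(z - 4)] / [(-5)·(z - 4)] = -41(z + 1) / ((-5)(z - 4)).
So |(9z + 5)/(z - 4) − (4/5)| = 41|z + 1| / (5·|z − 4|).
Restrict delta ≤ 5/2. Then |z + 1| < 5/2 gives |z − 4| = |(z + 1) + (-5)| ≥ 5 − 5/2 = 5/2.
Hence |(9z + 5)/(z - 4) − (4/5)| < 41|z + 1|/(5·(5/2)) = (82/25)|z + 1|, which is < eps once |z + 1| < (25/82)eps.
Take delta = min(5/2, (25/82)eps). Then 0 < |z + 1| < delta forces both bounds, so |(9z + 5)/(z - 4) − (4/5)| < eps.

delta = min(5/2, (25/82)eps)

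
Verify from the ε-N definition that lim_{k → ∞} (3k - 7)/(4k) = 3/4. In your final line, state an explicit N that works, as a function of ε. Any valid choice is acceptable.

N = (7/4)/ε

Fix ε > 0. For k ≥ 1, |(3k - 7)/(4k) − (3/4)| = |-28|/(4(4k)) = 28/(4(4k)).
Since 4k ≥ 4k for k ≥ 1, this is ≤ 28/(4·4k) = (7/4)/k.
So |(3k - 7)/(4k) − (3/4)| < ε whenever k > (7/4)/ε.
Take N = (7/4)/ε. If k > N then |(3k - 7)/(4k) − (3/4)| ≤ (7/4)/k < ε.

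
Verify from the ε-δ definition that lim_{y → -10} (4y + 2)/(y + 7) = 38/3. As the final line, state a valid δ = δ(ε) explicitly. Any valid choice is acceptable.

Let ε > 0 be given. We want δ > 0 with 0 < |y + 10| < δ ⇒ |(4y + 2)/(y + 7) − (38/3)| < ε.
Combining over a common denominator, (4y + 2)/(y + 7) − (38/3) = [(4y + 2)·(-3) − (-38)·(y + 7)] / [(-3)·(y + 7)] = 26(y + 10) / ((-3)(y + 7)).
So |(4y + 2)/(y + 7) − (38/3)| = 26|y + 10| / (3·|y + 7|).
Require δ ≤ 3/2, so |y + 7| ≥ |-3| − |y + 10| > 3 − 3/2 = 3/2.
Hence |(4y + 2)/(y + 7) − (38/3)| < 26|y + 10|/(3·(3/2)) = (52/9)|y + 10|, which is < ε once |y + 10| < (9/52)ε.
Take δ = min(3/2, (9/52)ε). Then 0 < |y + 10| < δ forces both bounds, so |(4y + 2)/(y + 7) − (38/3)| < ε.

δ = min(3/2, (9/52)ε)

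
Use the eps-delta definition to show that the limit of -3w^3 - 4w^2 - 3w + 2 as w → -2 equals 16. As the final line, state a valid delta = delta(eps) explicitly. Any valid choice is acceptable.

Suppose eps > 0. We want delta > 0 such that 0 < |w + 2| < delta implies |(-3w^3 - 4w^2 - 3w + 2) − 16| < eps.
(-3w^3 - 4w^2 - 3w + 2) − 16 = -3w^3 - 4w^2 - 3w - 14 = (w + 2)(-3w^2 + 2w - 7).
So |(-3w^3 - 4w^2 - 3w + 2) − 16| = |w + 2|·|-3w^2 + 2w - 7|.
Require delta ≤ 1. Then |w + 2| < 1 gives |w| < 3, and by the triangle inequality |-3w^2 + 2w - 7| ≤ 3·3^2 + 2·3 + 7 = 40.
Hence |(-3w^3 - 4w^2 - 3w + 2) − 16| ≤ 40|w + 2| < eps provided |w + 2| < eps/40.
Take delta = min(1, eps/40). Then 0 < |w + 2| < delta gives both |w + 2| < 1 and |w + 2| < eps/40, so |(-3w^3 - 4w^2 - 3w + 2) − 16| < eps.

delta = min(1, eps/40)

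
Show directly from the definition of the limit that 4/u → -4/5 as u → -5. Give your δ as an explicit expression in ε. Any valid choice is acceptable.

δ = min(5/2, (25/8)ε)

Fix ε > 0. We seek δ > 0 such that 0 < |u + 5| < δ implies |4/u + 4/5| < ε.
|4/u + 4/5| = 4·|-5 − u|/(5·|u|) = 4|u + 5|/(5|u|).
Require δ ≤ 5/2 so that |u| > 5 − 5/2 = 5/2, hence 5|u| > 25/2.
Then |4/u + 4/5| < 4|u + 5|/(25/2), which is < ε when |u + 5| < (25/8)ε.
Take δ = min(5/2, (25/8)ε). Then 0 < |u + 5| < δ gives both |u + 5| < 5/2 and |u + 5| < (25/8)ε, so |4/u + 4/5| < ε.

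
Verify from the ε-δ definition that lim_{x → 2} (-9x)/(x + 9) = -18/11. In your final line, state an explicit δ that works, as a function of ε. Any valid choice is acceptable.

Let ε > 0 be given. We want δ > 0 with 0 < |x − 2| < δ ⇒ |(-9x)/(x + 9) + 18/11| < ε.
Combining over a common denominator, (-9x)/(x + 9) + 18/11 = [(-9x)·11 − (-18)·(x + 9)] / [11·(x + 9)] = -81(x − 2) / (11(x + 9)).
So |(-9x)/(x + 9) + 18/11| = 81|x − 2| / (11·|x + 9|).
Require δ ≤ 11/2, so |x + 9| ≥ |11| − |x − 2| > 11 − 11/2 = 11/2.
Hence |(-9x)/(x + 9) + 18/11| < 81|x − 2|/(11·(11/2)) = (162/121)|x − 2|, which is < ε once |x − 2| < (121/162)ε.
Take δ = min(11/2, (121/162)ε). Then 0 < |x − 2| < δ forces both bounds, so |(-9x)/(x + 9) + 18/11| < ε.

δ = min(11/2, (121/162)ε)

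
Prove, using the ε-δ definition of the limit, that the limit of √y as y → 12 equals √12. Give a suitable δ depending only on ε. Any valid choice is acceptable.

δ = min(12, √12·ε)

Let ε > 0. We want δ > 0 such that 0 < |y − 12| < δ implies |√y − √12| < ε.
Rationalise: √y − √12 = (y − 12)/(√y + √12), so |√y − √12| = |y − 12|/(√y + √12).
Restrict δ ≤ 12 so that |y − 12| < 12 forces y > 0, and then √y + √12 > √12.
Hence |√y − √12| < |y − 12|/√12, which is < ε once |y − 12| < √12·ε.
Take δ = min(12, √12·ε). If 0 < |y − 12| < δ then y > 0 and |√y − √12| < |y − 12|/√12 < ε.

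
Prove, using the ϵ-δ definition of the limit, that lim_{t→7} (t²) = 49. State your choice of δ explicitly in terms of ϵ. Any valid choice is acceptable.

Fix ϵ > 0. We seek δ > 0 with 0 < |t − 7| < δ ⇒ |t² − 49| < ϵ.
Factor: t² − 49 = (t − 7)(t + 7), so |t² − 49| = |t − 7|·|t + 7|.
Restrict δ ≤ 1. Then |t − 7| < 1 gives |t| < 8, so by the triangle inequality |t + 7| ≤ 8 + 7 = 15.
Hence |t² − 49| ≤ 15|t − 7|, which is < ϵ once |t − 7| < ϵ/15.
Take δ = min(1, ϵ/15). If 0 < |t − 7| < δ then both bounds hold and |t² − 49| ≤ 15|t − 7| < 15·(ϵ/15) = ϵ.

δ = min(1, ϵ/15)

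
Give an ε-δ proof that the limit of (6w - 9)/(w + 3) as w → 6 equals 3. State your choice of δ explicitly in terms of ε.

δ = min(9/2, (3/2)ε)

Let ε > 0 be given. We want δ > 0 with 0 < |w − 6| < δ ⇒ |(6w - 9)/(w + 3) − 3| < ε.
Combining over a common denominator, (6w - 9)/(w + 3) − 3 = [(6w - 9)·9 − 27·(w + 3)] / [9·(w + 3)] = 27(w − 6) / (9(w + 3)).
So |(6w - 9)/(w + 3) − 3| = 27|w − 6| / (9·|w + 3|).
Restrict δ ≤ 9/2. Then |w − 6| < 9/2 gives |w + 3| = |(w − 6) + 9| ≥ 9 − 9/2 = 9/2.
Hence |(6w - 9)/(w + 3) − 3| < 27|w − 6|/(9·(9/2)) = (2/3)|w − 6|, which is < ε once |w − 6| < (3/2)ε.
Take δ = min(9/2, (3/2)ε). Then 0 < |w − 6| < δ forces both bounds, so |(6w - 9)/(w + 3) − 3| < ε.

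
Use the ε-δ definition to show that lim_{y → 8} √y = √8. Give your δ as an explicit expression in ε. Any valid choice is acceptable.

δ = min(8, √8·ε)

Let ε > 0 be given. We want δ > 0 such that 0 < |y − 8| < δ implies |√y − √8| < ε.
Multiplying by the conjugate, |√y − √8| = |y − 8|/(√y + √8).
Restrict δ ≤ 8 so that |y − 8| < 8 forces y > 0, and then √y + √8 > √8.
Hence |√y − √8| < |y − 8|/√8, which is < ε once |y − 8| < √8·ε.
Take δ = min(8, √8·ε). If 0 < |y − 8| < δ then y > 0 and |√y − √8| < |y − 8|/√8 < ε.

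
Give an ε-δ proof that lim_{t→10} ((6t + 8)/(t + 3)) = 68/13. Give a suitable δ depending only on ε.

δ = min(13/2, (169/20)ε)

Fix ε > 0. We want δ > 0 with 0 < |t − 10| < δ ⇒ |(6t + 8)/(t + 3) − (68/13)| < ε.
Combining over a common denominator, (6t + 8)/(t + 3) − (68/13) = [(6t + 8)·13 − 68·(t + 3)] / [13·(t + 3)] = 10(t − 10) / (13(t + 3)).
So |(6t + 8)/(t + 3) − (68/13)| = 10|t − 10| / (13·|t + 3|).
Restrict δ ≤ 13/2. Then |t − 10| < 13/2 gives |t + 3| = |(t − 10) + 13| ≥ 13 − 13/2 = 13/2.
Hence |(6t + 8)/(t + 3) − (68/13)| < 10|t − 10|/(13·(13/2)) = (20/169)|t − 10|, which is < ε once |t − 10| < (169/20)ε.
Take δ = min(13/2, (169/20)ε). Then 0 < |t − 10| < δ forces both bounds, so |(6t + 8)/(t + 3) − (68/13)| < ε.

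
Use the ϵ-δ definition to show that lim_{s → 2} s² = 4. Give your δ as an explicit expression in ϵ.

Fix ϵ > 0. We seek δ > 0 with 0 < |s − 2| < δ ⇒ |s² − 4| < ϵ.
Factor: s² − 4 = (s − 2)(s + 2), so |s² − 4| = |s − 2|·|s + 2|.
Impose δ ≤ 1 so that |s| < 3; then |s + 2| ≤ 5.
Hence |s² − 4| ≤ 5|s − 2|, which is < ϵ once |s − 2| < ϵ/5.
Take δ = min(1, ϵ/5). If 0 < |s − 2| < δ then both bounds hold and |s² − 4| ≤ 5|s − 2| < 5·(ϵ/5) = ϵ.

δ = min(1, ϵ/5)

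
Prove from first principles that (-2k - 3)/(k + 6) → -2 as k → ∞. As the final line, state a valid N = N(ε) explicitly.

N = 9/ε

Let ε > 0. For k ≥ 1, |(-2k - 3)/(k + 6) + 2| = |9|/((k + 6)) = 9/((k + 6)).
Since k + 6 ≥ k for k ≥ 1, this is ≤ 9/(k) = 9/k.
So |(-2k - 3)/(k + 6) + 2| < ε whenever k > 9/ε.
Take N = 9/ε. If k > N then |(-2k - 3)/(k + 6) + 2| ≤ 9/k < ε.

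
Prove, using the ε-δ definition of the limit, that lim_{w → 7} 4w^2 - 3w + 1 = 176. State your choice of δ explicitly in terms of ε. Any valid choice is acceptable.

δ = min(1, ε/57)

Suppose ε > 0. We want δ > 0 such that 0 < |w − 7| < δ implies |(4w^2 - 3w + 1) − 176| < ε.
(4w^2 - 3w + 1) − 176 = 4w^2 - 3w - 175 = (w − 7)(4w + 25).
So |(4w^2 - 3w + 1) − 176| = |w − 7|·|4w + 25|.
Require δ ≤ 1. Then |w − 7| < 1 gives |w| < 8, and by the triangle inequality |4w + 25| ≤ 4·8 + 25 = 57.
Hence |(4w^2 - 3w + 1) − 176| ≤ 57|w − 7| < ε provided |w − 7| < ε/57.
Take δ = min(1, ε/57). Then 0 < |w − 7| < δ gives both |w − 7| < 1 and |w − 7| < ε/57, so |(4w^2 - 3w + 1) − 176| < ε.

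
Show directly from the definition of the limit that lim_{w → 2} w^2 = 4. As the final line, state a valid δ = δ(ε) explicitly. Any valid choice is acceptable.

Let ε > 0. We seek δ > 0 with 0 < |w − 2| < δ ⇒ |w^2 − 4| < ε.
Factor: w^2 − 4 = (w − 2)(w + 2), so |w^2 − 4| = |w − 2|·|w + 2|.
Restrict δ ≤ 1. Then |w − 2| < 1 gives |w| < 3, so by the triangle inequality |w + 2| ≤ 3 + 2 = 5.
Hence |w^2 − 4| ≤ 5|w − 2|, which is < ε once |w − 2| < ε/5.
Take δ = min(1, ε/5). If 0 < |w − 2| < δ then both bounds hold and |w^2 − 4| ≤ 5|w − 2| < 5·(ε/5) = ε.

δ = min(1, ε/5)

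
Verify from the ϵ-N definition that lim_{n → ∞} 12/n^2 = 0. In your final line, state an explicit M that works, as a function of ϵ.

Let ϵ > 0 be given. For n ≥ 1, |12/n^2 − 0| = 12/n^2.
12/n^2 < ϵ ⇔ n^2 > 12/ϵ ⇔ n > (12/ϵ)^{1/2}.
Take M = (12/ϵ)^{1/2}. Then n > M implies 12/n^2 < ϵ.

M = (12/ϵ)^{1/2}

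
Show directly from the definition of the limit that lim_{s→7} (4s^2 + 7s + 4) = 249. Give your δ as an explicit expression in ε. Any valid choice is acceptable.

Suppose ε > 0. We want δ > 0 such that 0 < |s − 7| < δ implies |(4s^2 + 7s + 4) − 249| < ε.
(4s^2 + 7s + 4) − 249 = 4s^2 + 7s - 245 = (s − 7)(4s + 35).
So |(4s^2 + 7s + 4) − 249| = |s − 7|·|4s + 35|.
Assume first that |s − 7| < 2, so |s| < 9. Then |4s + 35| ≤ 4·9 + 35 = 71.
Hence |(4s^2 + 7s + 4) − 249| ≤ 71|s − 7| < ε provided |s − 7| < ε/71.
Choosing δ = min(2, ε/71) ensures both conditions, hence |(4s^2 + 7s + 4) − 249| < ε.

δ = min(2, ε/71)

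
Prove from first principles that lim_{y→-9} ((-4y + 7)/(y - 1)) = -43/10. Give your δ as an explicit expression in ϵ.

Suppose ϵ > 0. We want δ > 0 with 0 < |y + 9| < δ ⇒ |(-4y + 7)/(y - 1) + 43/10| < ϵ.
Combining over a common denominator, (-4y + 7)/(y - 1) + 43/10 = [(-4y + 7)·(-10) − 43·(y - 1)] / [(-10)·(y - 1)] = -3(y + 9) / ((-10)(y - 1)).
So |(-4y + 7)/(y - 1) + 43/10| = 3|y + 9| / (10·|y − 1|).
Restrict δ ≤ 5. Then |y + 9| < 5 gives |y − 1| = |(y + 9) + (-10)| ≥ 10 − 5 = 5.
Hence |(-4y + 7)/(y - 1) + 43/10| < 3|y + 9|/(10·5) = (3/50)|y + 9|, which is < ϵ once |y + 9| < (50/3)ϵ.
Take δ = min(5, (50/3)ϵ). Then 0 < |y + 9| < δ forces both bounds, so |(-4y + 7)/(y - 1) + 43/10| < ϵ.

δ = min(5, (50/3)ϵ)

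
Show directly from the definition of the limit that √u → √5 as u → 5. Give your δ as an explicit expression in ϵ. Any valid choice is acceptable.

Let ϵ > 0. We want δ > 0 such that 0 < |u − 5| < δ implies |√u − √5| < ϵ.
Rationalise: √u − √5 = (u − 5)/(√u + √5), so |√u − √5| = |u − 5|/(√u + √5).
Restrict δ ≤ 5 so that |u − 5| < 5 forces u > 0, and then √u + √5 > √5.
Hence |√u − √5| < |u − 5|/√5, which is < ϵ once |u − 5| < √5·ϵ.
Take δ = min(5, √5·ϵ). If 0 < |u − 5| < δ then u > 0 and |√u − √5| < |u − 5|/√5 < ϵ.

δ = min(5, √5·ϵ)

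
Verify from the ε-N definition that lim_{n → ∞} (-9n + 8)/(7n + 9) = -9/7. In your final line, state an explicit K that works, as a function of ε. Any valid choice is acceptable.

Let ε > 0 be given. For n ≥ 1, |(-9n + 8)/(7n + 9) + 9/7| = |137|/(7(7n + 9)) = 137/(7(7n + 9)).
Since 7n + 9 ≥ 7n for n ≥ 1, this is ≤ 137/(7·7n) = (137/49)/n.
So |(-9n + 8)/(7n + 9) + 9/7| < ε whenever n > (137/49)/ε.
Take K = (137/49)/ε. If n > K then |(-9n + 8)/(7n + 9) + 9/7| ≤ (137/49)/n < ε.

K = (137/49)/ε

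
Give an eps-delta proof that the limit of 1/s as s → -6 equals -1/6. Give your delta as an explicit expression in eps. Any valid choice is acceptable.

delta = min(3, 18eps)

Fix eps > 0. We seek delta > 0 such that 0 < |s + 6| < delta implies |1/s + 1/6| < eps.
|1/s + 1/6| = |-6 − s|/(6·|s|) = |s + 6|/(6|s|).
Require delta ≤ 3 so that |s| > 6 − 3 = 3, hence 6|s| > 18.
Then |1/s + 1/6| < |s + 6|/18, which is < eps when |s + 6| < 18eps.
Take delta = min(3, 18eps). Then 0 < |s + 6| < delta gives both |s + 6| < 3 and |s + 6| < 18eps, so |1/s + 1/6| < eps.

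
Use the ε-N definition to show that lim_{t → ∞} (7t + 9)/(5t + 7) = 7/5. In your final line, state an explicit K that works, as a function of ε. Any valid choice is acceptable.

K = (4/25)/ε

Fix ε > 0. We seek K > 0 such that t > K implies |(7t + 9)/(5t + 7) − (7/5)| < ε.
(7t + 9)/(5t + 7) − (7/5) = (5(7t + 9) − 7(5t + 7)) / (5(5t + 7)) = -4/(5(5t + 7)).
For t > 0 we have 5t + 7 > 5t, so |(7t + 9)/(5t + 7) − (7/5)| = 4/(5(5t + 7)) < 4/(5·5t) = (4/25)/t.
Thus |(7t + 9)/(5t + 7) − (7/5)| < ε whenever t > (4/25)/ε.
Take K = (4/25)/ε. If t > K then |(7t + 9)/(5t + 7) − (7/5)| < (4/25)/t < ε.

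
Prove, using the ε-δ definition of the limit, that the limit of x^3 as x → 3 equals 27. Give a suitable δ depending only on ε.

Fix ε > 0. We seek δ > 0 with 0 < |x − 3| < δ ⇒ |x^3 − 27| < ε.
Factor: x^3 − 27 = (x − 3)(x^2 + 3x + 9), so |x^3 − 27| = |x − 3|·|x^2 + 3x + 9|.
Impose δ ≤ 1 so that |x| < 4; then |x^2 + 3x + 9| ≤ 37.
Hence |x^3 − 27| ≤ 37|x − 3|, which is < ε once |x − 3| < ε/37.
Take δ = min(1, ε/37). If 0 < |x − 3| < δ then both bounds hold and |x^3 − 27| ≤ 37|x − 3| < 37·(ε/37) = ε.

δ = min(1, ε/37)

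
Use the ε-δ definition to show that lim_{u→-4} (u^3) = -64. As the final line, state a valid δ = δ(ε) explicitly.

δ = min(1, ε/61)

Let ε > 0. We seek δ > 0 with 0 < |u + 4| < δ ⇒ |u^3 + 64| < ε.
Factor: u^3 + 64 = (u + 4)(u^2 - 4u + 16), so |u^3 + 64| = |u + 4|·|u^2 - 4u + 16|.
Impose δ ≤ 1 so that |u| < 5; then |u^2 - 4u + 16| ≤ 61.
Hence |u^3 + 64| ≤ 61|u + 4|, which is < ε once |u + 4| < ε/61.
Take δ = min(1, ε/61). If 0 < |u + 4| < δ then both bounds hold and |u^3 + 64| ≤ 61|u + 4| < 61·(ε/61) = ε.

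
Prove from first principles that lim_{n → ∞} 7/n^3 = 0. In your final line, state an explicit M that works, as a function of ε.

M = (7/ε)^{1/3}

Suppose ε > 0. For n ≥ 1, |7/n^3 − 0| = 7/n^3.
7/n^3 < ε ⇔ n^3 > 7/ε ⇔ n > (7/ε)^{1/3}.
Take M = (7/ε)^{1/3}. Then n > M implies 7/n^3 < ε.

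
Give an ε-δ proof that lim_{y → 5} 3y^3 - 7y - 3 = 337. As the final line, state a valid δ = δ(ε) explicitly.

Suppose ε > 0. We want δ > 0 such that 0 < |y − 5| < δ implies |(3y^3 - 7y - 3) − 337| < ε.
(3y^3 - 7y - 3) − 337 = 3y^3 - 7y - 340 = (y − 5)(3y^2 + 15y + 68).
So |(3y^3 - 7y - 3) − 337| = |y − 5|·|3y^2 + 15y + 68|.
Require δ ≤ 2. Then |y − 5| < 2 gives |y| < 7, and by the triangle inequality |3y^2 + 15y + 68| ≤ 3·7^2 + 15·7 + 68 = 320.
Hence |(3y^3 - 7y - 3) − 337| ≤ 320|y − 5| < ε provided |y − 5| < ε/320.
Choosing δ = min(2, ε/320) ensures both conditions, hence |(3y^3 - 7y - 3) − 337| < ε.

δ = min(2, ε/320)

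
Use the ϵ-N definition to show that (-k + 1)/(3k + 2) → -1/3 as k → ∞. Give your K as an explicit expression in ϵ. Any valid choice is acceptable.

K = (5/9)/ϵ

Fix ϵ > 0. For k ≥ 1, |(-k + 1)/(3k + 2) + 1/3| = |5|/(3(3k + 2)) = 5/(3(3k + 2)).
Since 3k + 2 ≥ 3k for k ≥ 1, this is ≤ 5/(3·3k) = (5/9)/k.
So |(-k + 1)/(3k + 2) + 1/3| < ϵ whenever k > (5/9)/ϵ.
Take K = (5/9)/ϵ. If k > K then |(-k + 1)/(3k + 2) + 1/3| ≤ (5/9)/k < ϵ.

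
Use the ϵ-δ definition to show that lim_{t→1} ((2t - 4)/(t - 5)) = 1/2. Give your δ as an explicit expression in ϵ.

Suppose ϵ > 0. We want δ > 0 with 0 < |t − 1| < δ ⇒ |(2t - 4)/(t - 5) − (1/2)| < ϵ.
Combining over a common denominator, (2t - 4)/(t - 5) − (1/2) = [(2t - 4)·(-4) − (-2)·(t - 5)] / [(-4)·(t - 5)] = -6(t − 1) / ((-4)(t - 5)).
So |(2t - 4)/(t - 5) − (1/2)| = 6|t − 1| / (4·|t − 5|).
Require δ ≤ 2, so |t − 5| ≥ |-4| − |t − 1| > 4 − 2 = 2.
Hence |(2t - 4)/(t - 5) − (1/2)| < 6|t − 1|/(4·2) = (3/4)|t − 1|, which is < ϵ once |t − 1| < (4/3)ϵ.
Take δ = min(2, (4/3)ϵ). Then 0 < |t − 1| < δ forces both bounds, so |(2t - 4)/(t - 5) − (1/2)| < ϵ.

δ = min(2, (4/3)ϵ)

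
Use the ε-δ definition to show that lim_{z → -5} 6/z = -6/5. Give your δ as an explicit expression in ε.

δ = min(5/2, (25/12)ε)

Let ε > 0 be given. We seek δ > 0 such that 0 < |z + 5| < δ implies |6/z + 6/5| < ε.
|6/z + 6/5| = 6·|-5 − z|/(5·|z|) = 6|z + 5|/(5|z|).
Restrict δ ≤ 5/2. Then |z + 5| < 5/2 gives |z| > 5/2, so 5|z| > 25/2.
Then |6/z + 6/5| < 6|z + 5|/(25/2), which is < ε when |z + 5| < (25/12)ε.
Take δ = min(5/2, (25/12)ε). Then 0 < |z + 5| < δ gives both |z + 5| < 5/2 and |z + 5| < (25/12)ε, so |6/z + 6/5| < ε.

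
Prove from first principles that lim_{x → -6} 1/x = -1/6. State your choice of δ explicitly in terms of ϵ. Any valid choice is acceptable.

Suppose ϵ > 0. We seek δ > 0 such that 0 < |x + 6| < δ implies |1/x + 1/6| < ϵ.
|1/x + 1/6| = |-6 − x|/(6·|x|) = |x + 6|/(6|x|).
Restrict δ ≤ 3. Then |x + 6| < 3 gives |x| > 3, so 6|x| > 18.
Then |1/x + 1/6| < |x + 6|/18, which is < ϵ when |x + 6| < 18ϵ.
Take δ = min(3, 18ϵ). Then 0 < |x + 6| < δ gives both |x + 6| < 3 and |x + 6| < 18ϵ, so |1/x + 1/6| < ϵ.

δ = min(3, 18ϵ)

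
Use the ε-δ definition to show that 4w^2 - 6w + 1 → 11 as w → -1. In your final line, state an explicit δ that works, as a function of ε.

Fix ε > 0. We want δ > 0 such that 0 < |w + 1| < δ implies |(4w^2 - 6w + 1) − 11| < ε.
(4w^2 - 6w + 1) − 11 = 4w^2 - 6w - 10 = (w + 1)(4w - 10).
So |(4w^2 - 6w + 1) − 11| = |w + 1|·|4w - 10|.
Require δ ≤ 2. Then |w + 1| < 2 gives |w| < 3, and by the triangle inequality |4w - 10| ≤ 4·3 + 10 = 22.
Hence |(4w^2 - 6w + 1) − 11| ≤ 22|w + 1| < ε provided |w + 1| < ε/22.
Choosing δ = min(2, ε/22) ensures both conditions, hence |(4w^2 - 6w + 1) − 11| < ε.

δ = min(2, ε/22)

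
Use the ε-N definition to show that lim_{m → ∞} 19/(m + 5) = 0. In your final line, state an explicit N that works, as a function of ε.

N = 19/ε

Suppose ε > 0. For m ≥ 1, |19/(m + 5) − 0| = 19/(m + 5) ≤ 19/m.
We need 19/m < ε, i.e. m > 19/ε.
Take N = 19/ε. If m > N then |19/(m + 5)| ≤ 19/m < ε.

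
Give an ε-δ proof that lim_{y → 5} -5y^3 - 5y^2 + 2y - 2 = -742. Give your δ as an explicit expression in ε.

δ = min(2, ε/603)

Let ε > 0. We want δ > 0 such that 0 < |y − 5| < δ implies |(-5y^3 - 5y^2 + 2y - 2) + 742| < ε.
(-5y^3 - 5y^2 + 2y - 2) + 742 = -5y^3 - 5y^2 + 2y + 740 = (y − 5)(-5y^2 - 30y - 148).
So |(-5y^3 - 5y^2 + 2y - 2) + 742| = |y − 5|·|-5y^2 - 30y - 148|.
Assume first that |y − 5| < 2, so |y| < 7. Then |-5y^2 - 30y - 148| ≤ 5·7^2 + 30·7 + 148 = 603.
Hence |(-5y^3 - 5y^2 + 2y - 2) + 742| ≤ 603|y − 5| < ε provided |y − 5| < ε/603.
Take δ = min(2, ε/603). Then 0 < |y − 5| < δ gives both |y − 5| < 2 and |y − 5| < ε/603, so |(-5y^3 - 5y^2 + 2y - 2) + 742| < ε.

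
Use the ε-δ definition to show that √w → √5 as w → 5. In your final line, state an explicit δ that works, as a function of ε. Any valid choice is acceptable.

δ = min(5, √5·ε)

Let ε > 0 be given. We want δ > 0 such that 0 < |w − 5| < δ implies |√w − √5| < ε.
Rationalise: √w − √5 = (w − 5)/(√w + √5), so |√w − √5| = |w − 5|/(√w + √5).
Restrict δ ≤ 5 so that |w − 5| < 5 forces w > 0, and then √w + √5 > √5.
Hence |√w − √5| < |w − 5|/√5, which is < ε once |w − 5| < √5·ε.
Take δ = min(5, √5·ε). If 0 < |w − 5| < δ then w > 0 and |√w − √5| < |w − 5|/√5 < ε.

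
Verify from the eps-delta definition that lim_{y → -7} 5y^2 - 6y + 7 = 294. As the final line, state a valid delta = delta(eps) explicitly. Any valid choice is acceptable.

Fix eps > 0. We want delta > 0 such that 0 < |y + 7| < delta implies |(5y^2 - 6y + 7) − 294| < eps.
(5y^2 - 6y + 7) − 294 = 5y^2 - 6y - 287 = (y + 7)(5y - 41).
So |(5y^2 - 6y + 7) − 294| = |y + 7|·|5y - 41|.
Require delta ≤ 2. Then |y + 7| < 2 gives |y| < 9, and by the triangle inequality |5y - 41| ≤ 5·9 + 41 = 86.
Hence |(5y^2 - 6y + 7) − 294| ≤ 86|y + 7| < eps provided |y + 7| < eps/86.
Choosing delta = min(2, eps/86) ensures both conditions, hence |(5y^2 - 6y + 7) − 294| < eps.

delta = min(2, eps/86)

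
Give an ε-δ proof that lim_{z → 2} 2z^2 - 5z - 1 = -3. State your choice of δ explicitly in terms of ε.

Let ε > 0 be given. We want δ > 0 such that 0 < |z − 2| < δ implies |(2z^2 - 5z - 1) + 3| < ε.
(2z^2 - 5z - 1) + 3 = 2z^2 - 5z + 2 = (z − 2)(2z - 1).
So |(2z^2 - 5z - 1) + 3| = |z − 2|·|2z - 1|.
Require δ ≤ 1. Then |z − 2| < 1 gives |z| < 3, and by the triangle inequality |2z - 1| ≤ 2·3 + 1 = 7.
Hence |(2z^2 - 5z - 1) + 3| ≤ 7|z − 2| < ε provided |z − 2| < ε/7.
Choosing δ = min(1, ε/7) ensures both conditions, hence |(2z^2 - 5z - 1) + 3| < ε.

δ = min(1, ε/7)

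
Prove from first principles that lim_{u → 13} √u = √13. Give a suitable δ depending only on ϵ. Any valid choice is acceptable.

δ = min(13, √13·ϵ)

Let ϵ > 0. We want δ > 0 such that 0 < |u − 13| < δ implies |√u − √13| < ϵ.
Multiplying by the conjugate, |√u − √13| = |u − 13|/(√u + √13).
Restrict δ ≤ 13 so that |u − 13| < 13 forces u > 0, and then √u + √13 > √13.
Hence |√u − √13| < |u − 13|/√13, which is < ϵ once |u − 13| < √13·ϵ.
Take δ = min(13, √13·ϵ). If 0 < |u − 13| < δ then u > 0 and |√u − √13| < |u − 13|/√13 < ϵ.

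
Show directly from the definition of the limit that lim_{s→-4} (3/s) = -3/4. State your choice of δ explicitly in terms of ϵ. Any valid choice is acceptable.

Suppose ϵ > 0. We seek δ > 0 such that 0 < |s + 4| < δ implies |3/s + 3/4| < ϵ.
|3/s + 3/4| = 3·|-4 − s|/(4·|s|) = 3|s + 4|/(4|s|).
Restrict δ ≤ 2. Then |s + 4| < 2 gives |s| > 2, so 4|s| > 8.
Then |3/s + 3/4| < 3|s + 4|/8, which is < ϵ when |s + 4| < (8/3)ϵ.
Take δ = min(2, (8/3)ϵ). Then 0 < |s + 4| < δ gives both |s + 4| < 2 and |s + 4| < (8/3)ϵ, so |3/s + 3/4| < ϵ.

δ = min(2, (8/3)ϵ)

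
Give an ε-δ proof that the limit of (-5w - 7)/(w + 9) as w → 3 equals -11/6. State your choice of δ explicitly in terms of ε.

δ = min(6, (36/19)ε)

Let ε > 0 be given. We want δ > 0 with 0 < |w − 3| < δ ⇒ |(-5w - 7)/(w + 9) + 11/6| < ε.
Combining over a common denominator, (-5w - 7)/(w + 9) + 11/6 = [(-5w - 7)·12 − (-22)·(w + 9)] / [12·(w + 9)] = -38(w − 3) / (12(w + 9)).
So |(-5w - 7)/(w + 9) + 11/6| = 38|w − 3| / (12·|w + 9|).
Require δ ≤ 6, so |w + 9| ≥ |12| − |w − 3| > 12 − 6 = 6.
Hence |(-5w - 7)/(w + 9) + 11/6| < 38|w − 3|/(12·6) = (19/36)|w − 3|, which is < ε once |w − 3| < (36/19)ε.
Take δ = min(6, (36/19)ε). Then 0 < |w − 3| < δ forces both bounds, so |(-5w - 7)/(w + 9) + 11/6| < ε.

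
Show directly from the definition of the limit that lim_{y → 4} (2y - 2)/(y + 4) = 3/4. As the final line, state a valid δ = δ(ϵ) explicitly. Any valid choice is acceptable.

δ = min(4, (16/5)ϵ)

Let ϵ > 0. We want δ > 0 with 0 < |y − 4| < δ ⇒ |(2y - 2)/(y + 4) − (3/4)| < ϵ.
Combining over a common denominator, (2y - 2)/(y + 4) − (3/4) = [(2y - 2)·8 − 6·(y + 4)] / [8·(y + 4)] = 10(y − 4) / (8(y + 4)).
So |(2y - 2)/(y + 4) − (3/4)| = 10|y − 4| / (8·|y + 4|).
Require δ ≤ 4, so |y + 4| ≥ |8| − |y − 4| > 8 − 4 = 4.
Hence |(2y - 2)/(y + 4) − (3/4)| < 10|y − 4|/(8·4) = (5/16)|y − 4|, which is < ϵ once |y − 4| < (16/5)ϵ.
Take δ = min(4, (16/5)ϵ). Then 0 < |y − 4| < δ forces both bounds, so |(2y - 2)/(y + 4) − (3/4)| < ϵ.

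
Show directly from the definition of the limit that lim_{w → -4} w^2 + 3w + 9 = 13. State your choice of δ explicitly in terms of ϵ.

δ = min(2, ϵ/7)

Let ϵ > 0 be given. We want δ > 0 such that 0 < |w + 4| < δ implies |(w^2 + 3w + 9) − 13| < ϵ.
(w^2 + 3w + 9) − 13 = w^2 + 3w - 4 = (w + 4)(w - 1).
So |(w^2 + 3w + 9) − 13| = |w + 4|·|w - 1|.
Require δ ≤ 2. Then |w + 4| < 2 gives |w| < 6, and by the triangle inequality |w - 1| ≤ 6 + 1 = 7.
Hence |(w^2 + 3w + 9) − 13| ≤ 7|w + 4| < ϵ provided |w + 4| < ϵ/7.
Choosing δ = min(2, ϵ/7) ensures both conditions, hence |(w^2 + 3w + 9) − 13| < ϵ.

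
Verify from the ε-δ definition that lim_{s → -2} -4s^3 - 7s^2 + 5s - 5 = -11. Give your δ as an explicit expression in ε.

Suppose ε > 0. We want δ > 0 such that 0 < |s + 2| < δ implies |(-4s^3 - 7s^2 + 5s - 5) + 11| < ε.
(-4s^3 - 7s^2 + 5s - 5) + 11 = -4s^3 - 7s^2 + 5s + 6 = (s + 2)(-4s^2 + s + 3).
So |(-4s^3 - 7s^2 + 5s - 5) + 11| = |s + 2|·|-4s^2 + s + 3|.
Assume first that |s + 2| < 1, so |s| < 3. Then |-4s^2 + s + 3| ≤ 4·3^2 + 3 + 3 = 42.
Hence |(-4s^3 - 7s^2 + 5s - 5) + 11| ≤ 42|s + 2| < ε provided |s + 2| < ε/42.
Choosing δ = min(1, ε/42) ensures both conditions, hence |(-4s^3 - 7s^2 + 5s - 5) + 11| < ε.

δ = min(1, ε/42)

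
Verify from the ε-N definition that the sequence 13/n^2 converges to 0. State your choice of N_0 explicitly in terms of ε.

Let ε > 0. For n ≥ 1, |13/n^2 − 0| = 13/n^2.
13/n^2 < ε ⇔ n^2 > 13/ε ⇔ n > (13/ε)^{1/2}.
Take N_0 = (13/ε)^{1/2}. Then n > N_0 implies 13/n^2 < ε.

N_0 = (13/ε)^{1/2}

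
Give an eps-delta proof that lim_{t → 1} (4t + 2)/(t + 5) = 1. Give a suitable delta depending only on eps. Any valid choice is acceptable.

Suppose eps > 0. We want delta > 0 with 0 < |t − 1| < delta ⇒ |(4t + 2)/(t + 5) − 1| < eps.
Combining over a common denominator, (4t + 2)/(t + 5) − 1 = [(4t + 2)·6 − 6·(t + 5)] / [6·(t + 5)] = 18(t − 1) / (6(t + 5)).
So |(4t + 2)/(t + 5) − 1| = 18|t − 1| / (6·|t + 5|).
Require delta ≤ 3, so |t + 5| ≥ |6| − |t − 1| > 6 − 3 = 3.
Hence |(4t + 2)/(t + 5) − 1| < 18|t − 1|/(6·3) = |t − 1|, which is < eps once |t − 1| < eps.
Take delta = min(3, eps). Then 0 < |t − 1| < delta forces both bounds, so |(4t + 2)/(t + 5) − 1| < eps.

delta = min(3, eps)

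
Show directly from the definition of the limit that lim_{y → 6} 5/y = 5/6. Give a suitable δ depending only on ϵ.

Let ϵ > 0. We seek δ > 0 such that 0 < |y − 6| < δ implies |5/y − (5/6)| < ϵ.
|5/y − (5/6)| = 5·|6 − y|/(6·|y|) = 5|y − 6|/(6|y|).
Restrict δ ≤ 3. Then |y − 6| < 3 gives |y| > 3, so 6|y| > 18.
Then |5/y − (5/6)| < 5|y − 6|/18, which is < ϵ when |y − 6| < (18/5)ϵ.
Take δ = min(3, (18/5)ϵ). Then 0 < |y − 6| < δ gives both |y − 6| < 3 and |y − 6| < (18/5)ϵ, so |5/y − (5/6)| < ϵ.

δ = min(3, (18/5)ϵ)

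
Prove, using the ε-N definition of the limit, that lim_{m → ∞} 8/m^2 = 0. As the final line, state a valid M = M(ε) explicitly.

M = (8/ε)^{1/2}

Suppose ε > 0. For m ≥ 1, |8/m^2 − 0| = 8/m^2.
8/m^2 < ε ⇔ m^2 > 8/ε ⇔ m > (8/ε)^{1/2}.
Take M = (8/ε)^{1/2}. Then m > M implies 8/m^2 < ε.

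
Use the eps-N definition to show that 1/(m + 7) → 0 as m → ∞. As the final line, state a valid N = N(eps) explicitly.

N = 1/eps

Fix eps > 0. For m ≥ 1, |1/(m + 7) − 0| = 1/(m + 7) ≤ 1/m.
We need 1/m < eps, i.e. m > 1/eps.
Take N = 1/eps. If m > N then |1/(m + 7)| ≤ 1/m < eps.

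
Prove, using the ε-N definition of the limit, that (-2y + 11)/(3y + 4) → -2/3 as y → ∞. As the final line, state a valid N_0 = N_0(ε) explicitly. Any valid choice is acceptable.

N_0 = (41/9)/ε

Let ε > 0 be given. We seek N_0 > 0 such that y > N_0 implies |(-2y + 11)/(3y + 4) + 2/3| < ε.
(-2y + 11)/(3y + 4) + 2/3 = (3(-2y + 11) − (-2)(3y + 4)) / (3(3y + 4)) = 41/(3(3y + 4)).
For y > 0 we have 3y + 4 > 3y, so |(-2y + 11)/(3y + 4) + 2/3| = 41/(3(3y + 4)) < 41/(3·3y) = (41/9)/y.
Thus |(-2y + 11)/(3y + 4) + 2/3| < ε whenever y > (41/9)/ε.
Take N_0 = (41/9)/ε. If y > N_0 then |(-2y + 11)/(3y + 4) + 2/3| < (41/9)/y < ε.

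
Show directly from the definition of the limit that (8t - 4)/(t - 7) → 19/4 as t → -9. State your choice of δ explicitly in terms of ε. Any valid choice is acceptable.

Let ε > 0 be given. We want δ > 0 with 0 < |t + 9| < δ ⇒ |(8t - 4)/(t - 7) − (19/4)| < ε.
Combining over a common denominator, (8t - 4)/(t - 7) − (19/4) = [(8t - 4)·(-16) − (-76)·(t - 7)] / [(-16)·(t - 7)] = -52(t + 9) / ((-16)(t - 7)).
So |(8t - 4)/(t - 7) − (19/4)| = 52|t + 9| / (16·|t − 7|).
Require δ ≤ 8, so |t − 7| ≥ |-16| − |t + 9| > 16 − 8 = 8.
Hence |(8t - 4)/(t - 7) − (19/4)| < 52|t + 9|/(16·8) = (13/32)|t + 9|, which is < ε once |t + 9| < (32/13)ε.
Take δ = min(8, (32/13)ε). Then 0 < |t + 9| < δ forces both bounds, so |(8t - 4)/(t - 7) − (19/4)| < ε.

δ = min(8, (32/13)ε)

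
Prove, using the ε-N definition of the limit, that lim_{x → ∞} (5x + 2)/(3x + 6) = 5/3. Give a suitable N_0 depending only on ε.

N_0 = (8/3)/ε

Let ε > 0 be given. We seek N_0 > 0 such that x > N_0 implies |(5x + 2)/(3x + 6) − (5/3)| < ε.
(5x + 2)/(3x + 6) − (5/3) = (3(5x + 2) − 5(3x + 6)) / (3(3x + 6)) = -24/(3(3x + 6)).
For x > 0 we have 3x + 6 > 3x, so |(5x + 2)/(3x + 6) − (5/3)| = 24/(3(3x + 6)) < 24/(3·3x) = (8/3)/x.
Thus |(5x + 2)/(3x + 6) − (5/3)| < ε whenever x > (8/3)/ε.
Take N_0 = (8/3)/ε. If x > N_0 then |(5x + 2)/(3x + 6) − (5/3)| < (8/3)/x < ε.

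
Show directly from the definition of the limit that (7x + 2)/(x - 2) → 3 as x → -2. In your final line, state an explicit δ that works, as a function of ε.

δ = min(2, (1/2)ε)

Let ε > 0 be given. We want δ > 0 with 0 < |x + 2| < δ ⇒ |(7x + 2)/(x - 2) − 3| < ε.
Combining over a common denominator, (7x + 2)/(x - 2) − 3 = [(7x + 2)·(-4) − (-12)·(x - 2)] / [(-4)·(x - 2)] = -16(x + 2) / ((-4)(x - 2)).
So |(7x + 2)/(x - 2) − 3| = 16|x + 2| / (4·|x − 2|).
Require δ ≤ 2, so |x − 2| ≥ |-4| − |x + 2| > 4 − 2 = 2.
Hence |(7x + 2)/(x - 2) − 3| < 16|x + 2|/(4·2) = 2|x + 2|, which is < ε once |x + 2| < (1/2)ε.
Take δ = min(2, (1/2)ε). Then 0 < |x + 2| < δ forces both bounds, so |(7x + 2)/(x - 2) − 3| < ε.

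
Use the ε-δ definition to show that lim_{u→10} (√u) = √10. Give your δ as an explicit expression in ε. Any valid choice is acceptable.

δ = min(10, √10·ε)

Suppose ε > 0. We want δ > 0 such that 0 < |u − 10| < δ implies |√u − √10| < ε.
Rationalise: √u − √10 = (u − 10)/(√u + √10), so |√u − √10| = |u − 10|/(√u + √10).
Restrict δ ≤ 10 so that |u − 10| < 10 forces u > 0, and then √u + √10 > √10.
Hence |√u − √10| < |u − 10|/√10, which is < ε once |u − 10| < √10·ε.
Take δ = min(10, √10·ε). If 0 < |u − 10| < δ then u > 0 and |√u − √10| < |u − 10|/√10 < ε.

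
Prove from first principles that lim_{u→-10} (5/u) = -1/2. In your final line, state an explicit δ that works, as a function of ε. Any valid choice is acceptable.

δ = min(5, 10ε)

Suppose ε > 0. We seek δ > 0 such that 0 < |u + 10| < δ implies |5/u + 1/2| < ε.
|5/u + 1/2| = 5·|-10 − u|/(10·|u|) = 5|u + 10|/(10|u|).
Restrict δ ≤ 5. Then |u + 10| < 5 gives |u| > 5, so 10|u| > 50.
Then |5/u + 1/2| < 5|u + 10|/50, which is < ε when |u + 10| < 10ε.
Take δ = min(5, 10ε). Then 0 < |u + 10| < δ gives both |u + 10| < 5 and |u + 10| < 10ε, so |5/u + 1/2| < ε.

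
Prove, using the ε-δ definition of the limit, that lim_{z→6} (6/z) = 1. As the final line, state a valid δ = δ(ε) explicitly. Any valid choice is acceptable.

Let ε > 0 be given. We seek δ > 0 such that 0 < |z − 6| < δ implies |6/z − 1| < ε.
|6/z − 1| = 6·|6 − z|/(6·|z|) = 6|z − 6|/(6|z|).
Restrict δ ≤ 3. Then |z − 6| < 3 gives |z| > 3, so 6|z| > 18.
Then |6/z − 1| < 6|z − 6|/18, which is < ε when |z − 6| < 3ε.
Take δ = min(3, 3ε). Then 0 < |z − 6| < δ gives both |z − 6| < 3 and |z − 6| < 3ε, so |6/z − 1| < ε.

δ = min(3, 3ε)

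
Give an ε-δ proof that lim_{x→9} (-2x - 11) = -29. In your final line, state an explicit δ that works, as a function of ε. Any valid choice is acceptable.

Fix ε > 0. We need δ > 0 so that 0 < |x − 9| < δ implies |(-2x - 11) + 29| < ε.
Since (-2x - 11) + 29 = -2(x − 9), we have |(-2x - 11) + 29| = 2|x − 9|.
Thus it suffices that |x − 9| < ε/2.
Choosing δ = ε/2 gives |(-2x - 11) + 29| = 2|x − 9| < ε whenever |x − 9| < δ.

δ = ε/2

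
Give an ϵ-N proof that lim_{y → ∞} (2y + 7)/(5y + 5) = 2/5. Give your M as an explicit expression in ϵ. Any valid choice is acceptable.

M = 1/ϵ

Suppose ϵ > 0. We seek M > 0 such that y > M implies |(2y + 7)/(5y + 5) − (2/5)| < ϵ.
(2y + 7)/(5y + 5) − (2/5) = (5(2y + 7) − 2(5y + 5)) / (5(5y + 5)) = 25/(5(5y + 5)).
For y > 0 we have 5y + 5 > 5y, so |(2y + 7)/(5y + 5) − (2/5)| = 25/(5(5y + 5)) < 25/(5·5y) = 1/y.
Thus |(2y + 7)/(5y + 5) − (2/5)| < ϵ whenever y > 1/ϵ.
Take M = 1/ϵ. If y > M then |(2y + 7)/(5y + 5) − (2/5)| < 1/y < ϵ.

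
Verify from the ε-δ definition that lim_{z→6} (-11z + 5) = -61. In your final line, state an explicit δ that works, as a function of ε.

δ = ε/11

Let ε > 0. We need δ > 0 so that 0 < |z − 6| < δ implies |(-11z + 5) + 61| < ε.
|(-11z + 5) + 61| = |-11z + 66| = 11|z − 6|.
So 11|z − 6| < ε exactly when |z − 6| < ε/11.
Choosing δ = ε/11 gives |(-11z + 5) + 61| = 11|z − 6| < ε whenever |z − 6| < δ.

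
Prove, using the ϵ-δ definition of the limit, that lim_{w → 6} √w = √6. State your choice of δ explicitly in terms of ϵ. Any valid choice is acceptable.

δ = min(6, √6·ϵ)

Fix ϵ > 0. We want δ > 0 such that 0 < |w − 6| < δ implies |√w − √6| < ϵ.
Rationalise: √w − √6 = (w − 6)/(√w + √6), so |√w − √6| = |w − 6|/(√w + √6).
Restrict δ ≤ 6 so that |w − 6| < 6 forces w > 0, and then √w + √6 > √6.
Hence |√w − √6| < |w − 6|/√6, which is < ϵ once |w − 6| < √6·ϵ.
Take δ = min(6, √6·ϵ). If 0 < |w − 6| < δ then w > 0 and |√w − √6| < |w − 6|/√6 < ϵ.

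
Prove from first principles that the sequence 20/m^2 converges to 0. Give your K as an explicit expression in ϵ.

Let ϵ > 0. For m ≥ 1, |20/m^2 − 0| = 20/m^2.
20/m^2 < ϵ ⇔ m^2 > 20/ϵ ⇔ m > (20/ϵ)^{1/2}.
Take K = (20/ϵ)^{1/2}. Then m > K implies 20/m^2 < ϵ.

K = (20/ϵ)^{1/2}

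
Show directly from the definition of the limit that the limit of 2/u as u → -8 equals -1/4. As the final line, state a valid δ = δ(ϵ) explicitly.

δ = min(4, 16ϵ)

Suppose ϵ > 0. We seek δ > 0 such that 0 < |u + 8| < δ implies |2/u + 1/4| < ϵ.
|2/u + 1/4| = 2·|-8 − u|/(8·|u|) = 2|u + 8|/(8|u|).
Require δ ≤ 4 so that |u| > 8 − 4 = 4, hence 8|u| > 32.
Then |2/u + 1/4| < 2|u + 8|/32, which is < ϵ when |u + 8| < 16ϵ.
Take δ = min(4, 16ϵ). Then 0 < |u + 8| < δ gives both |u + 8| < 4 and |u + 8| < 16ϵ, so |2/u + 1/4| < ϵ.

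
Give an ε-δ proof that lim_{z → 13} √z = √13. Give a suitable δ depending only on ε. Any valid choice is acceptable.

Let ε > 0. We want δ > 0 such that 0 < |z − 13| < δ implies |√z − √13| < ε.
Rationalise: √z − √13 = (z − 13)/(√z + √13), so |√z − √13| = |z − 13|/(√z + √13).
Restrict δ ≤ 13 so that |z − 13| < 13 forces z > 0, and then √z + √13 > √13.
Hence |√z − √13| < |z − 13|/√13, which is < ε once |z − 13| < √13·ε.
Take δ = min(13, √13·ε). If 0 < |z − 13| < δ then z > 0 and |√z − √13| < |z − 13|/√13 < ε.

δ = min(13, √13·ε)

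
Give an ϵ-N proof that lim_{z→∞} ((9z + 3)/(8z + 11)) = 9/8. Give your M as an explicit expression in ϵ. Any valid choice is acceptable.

M = (75/64)/ϵ

Fix ϵ > 0. We seek M > 0 such that z > M implies |(9z + 3)/(8z + 11) − (9/8)| < ϵ.
(9z + 3)/(8z + 11) − (9/8) = (8(9z + 3) − 9(8z + 11)) / (8(8z + 11)) = -75/(8(8z + 11)).
For z > 0 we have 8z + 11 > 8z, so |(9z + 3)/(8z + 11) − (9/8)| = 75/(8(8z + 11)) < 75/(8·8z) = (75/64)/z.
Thus |(9z + 3)/(8z + 11) − (9/8)| < ϵ whenever z > (75/64)/ϵ.
Take M = (75/64)/ϵ. If z > M then |(9z + 3)/(8z + 11) − (9/8)| < (75/64)/z < ϵ.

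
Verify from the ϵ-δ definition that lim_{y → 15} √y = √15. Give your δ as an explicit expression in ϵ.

Let ϵ > 0. We want δ > 0 such that 0 < |y − 15| < δ implies |√y − √15| < ϵ.
Rationalise: √y − √15 = (y − 15)/(√y + √15), so |√y − √15| = |y − 15|/(√y + √15).
Restrict δ ≤ 15 so that |y − 15| < 15 forces y > 0, and then √y + √15 > √15.
Hence |√y − √15| < |y − 15|/√15, which is < ϵ once |y − 15| < √15·ϵ.
Take δ = min(15, √15·ϵ). If 0 < |y − 15| < δ then y > 0 and |√y − √15| < |y − 15|/√15 < ϵ.

δ = min(15, √15·ϵ)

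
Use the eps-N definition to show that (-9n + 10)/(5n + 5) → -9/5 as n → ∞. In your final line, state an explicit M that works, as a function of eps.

Let eps > 0 be given. For n ≥ 1, |(-9n + 10)/(5n + 5) + 9/5| = |95|/(5(5n + 5)) = 95/(5(5n + 5)).
Since 5n + 5 ≥ 5n for n ≥ 1, this is ≤ 95/(5·5n) = (19/5)/n.
So |(-9n + 10)/(5n + 5) + 9/5| < eps whenever n > (19/5)/eps.
Take M = (19/5)/eps. If n > M then |(-9n + 10)/(5n + 5) + 9/5| ≤ (19/5)/n < eps.

M = (19/5)/eps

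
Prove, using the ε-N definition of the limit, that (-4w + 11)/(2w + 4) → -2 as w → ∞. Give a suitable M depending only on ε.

Fix ε > 0. We seek M > 0 such that w > M implies |(-4w + 11)/(2w + 4) + 2| < ε.
(-4w + 11)/(2w + 4) + 2 = (2(-4w + 11) − (-4)(2w + 4)) / (2(2w + 4)) = 38/(2(2w + 4)).
For w > 0 we have 2w + 4 > 2w, so |(-4w + 11)/(2w + 4) + 2| = 38/(2(2w + 4)) < 38/(2·2w) = (19/2)/w.
Thus |(-4w + 11)/(2w + 4) + 2| < ε whenever w > (19/2)/ε.
Take M = (19/2)/ε. If w > M then |(-4w + 11)/(2w + 4) + 2| < (19/2)/w < ε.

M = (19/2)/ε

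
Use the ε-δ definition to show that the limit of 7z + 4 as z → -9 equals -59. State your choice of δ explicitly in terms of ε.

δ = ε/7

Let ε > 0. We need δ > 0 so that 0 < |z + 9| < δ implies |(7z + 4) + 59| < ε.
Since (7z + 4) + 59 = 7(z + 9), we have |(7z + 4) + 59| = 7|z + 9|.
So 7|z + 9| < ε exactly when |z + 9| < ε/7.
Choosing δ = ε/7 gives |(7z + 4) + 59| = 7|z + 9| < ε whenever |z + 9| < δ.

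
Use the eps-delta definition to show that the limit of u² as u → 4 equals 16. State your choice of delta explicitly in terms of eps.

delta = min(2, eps/10)

Let eps > 0 be given. We seek delta > 0 with 0 < |u − 4| < delta ⇒ |u² − 16| < eps.
Factor: u² − 16 = (u − 4)(u + 4), so |u² − 16| = |u − 4|·|u + 4|.
Restrict delta ≤ 2. Then |u − 4| < 2 gives |u| < 6, so by the triangle inequality |u + 4| ≤ 6 + 4 = 10.
Hence |u² − 16| ≤ 10|u − 4|, which is < eps once |u − 4| < eps/10.
Take delta = min(2, eps/10). If 0 < |u − 4| < delta then both bounds hold and |u² − 16| ≤ 10|u − 4| < 10·(eps/10) = eps.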